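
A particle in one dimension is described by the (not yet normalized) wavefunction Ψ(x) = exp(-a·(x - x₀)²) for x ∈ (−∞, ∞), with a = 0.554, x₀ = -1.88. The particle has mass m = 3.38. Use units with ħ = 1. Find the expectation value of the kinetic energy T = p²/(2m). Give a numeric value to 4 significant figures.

T = −(ħ²/2m) d²/dx², so ⟨T⟩ = −(ħ²/2m) ∫ Ψ*·Ψ'' dx / ∫|Ψ|² dx; with m = 3.38.
Gaussian moments (u = x − x₀): ∫u^(2j)·e^(−2au²) du = (2j−1)!!/(4a)^j · √(π/(2a)), odd powers integrate to 0; here √(π/(2a)) = 1.6839. Derivatives: d/dx e^(−au²) = −2au·e^(−au²), d²/dx² e^(−au²) = (4a²u² − 2a)·e^(−au²).
State is unnormalized: ∫|Ψ|² dx = 1.6839, and ∫Ψ*·(−ħ²/2m · Ψ'') dx = 0.13800, so ⟨T⟩ = 0.13800 / 1.6839.
⟨T⟩ = 0.081953.

0.08195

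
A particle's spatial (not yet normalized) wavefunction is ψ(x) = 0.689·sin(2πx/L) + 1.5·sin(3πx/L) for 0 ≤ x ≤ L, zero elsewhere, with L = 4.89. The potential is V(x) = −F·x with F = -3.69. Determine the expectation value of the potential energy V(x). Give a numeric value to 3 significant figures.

6.36

⟨V⟩ = ∫ V(x)·|ψ|² dx / ∫|ψ|² dx.
On 0 ≤ x ≤ L (j ≠ l): ∫sin²(jπx/L) dx = L/2, ∫sin(jπx/L)·sin(lπx/L) dx = 0; diagonal moments ∫x·sin²(jπx/L) dx = L²/4, ∫x²·sin²(jπx/L) dx = L³·(1/6 − 1/(4j²π²)); cross terms ∫x·sin(jπx/L)·sin(lπx/L) dx = 0 for j + l even and −4jlL²/(π²(j² − l²)²) for j + l odd, ∫x²·sin(jπx/L)·sin(lπx/L) dx = (−1)^(j+l)·4jlL³/(π²(j² − l²)²); higher powers the same way via product-to-sum and parts.
State is unnormalized: ∫|ψ|² dx = 6.6619, and ∫ψ*·V(x)·ψ dx = 42.364, so ⟨V⟩ = 42.364 / 6.6619.
⟨V⟩ = 6.3591.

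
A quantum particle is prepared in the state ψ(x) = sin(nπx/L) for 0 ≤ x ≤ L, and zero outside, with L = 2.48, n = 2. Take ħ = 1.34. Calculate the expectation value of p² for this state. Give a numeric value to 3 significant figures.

11.5

p² ψ = −ħ² d²ψ/dx²; ⟨p²⟩ = −ħ² ∫ ψ*·ψ'' dx / ∫|ψ|² dx.
d/dx sin(nπx/L) = (nπ/L)·cos(nπx/L) and d²/dx² sin(nπx/L) = −(nπ/L)²·sin(nπx/L); on 0 ≤ x ≤ L, ∫sin²(nπx/L) dx = L/2 and ∫sin(nπx/L)·cos(nπx/L) dx = 0.
State is unnormalized: ∫|ψ|² dx = 1.2400, and ∫ψ*·(−ħ² ψ'') dx = 14.292, so ⟨p²⟩ = 14.292 / 1.2400.
⟨p²⟩ = 11.526.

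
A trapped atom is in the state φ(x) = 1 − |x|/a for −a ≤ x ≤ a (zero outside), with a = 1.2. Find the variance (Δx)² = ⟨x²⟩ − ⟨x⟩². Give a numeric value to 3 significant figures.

Compute ⟨x⟩ and ⟨x²⟩ separately, then (Δx)² = ⟨x²⟩ − ⟨x⟩².
φ is even, so ∫ over [−a, a] = 2∫₀ᵃ with φ = 1 − x/a there: ∫₀ᵃ (1 − x/a)² dx = a/3, ∫₀ᵃ x²(1 − x/a)² dx = a³/30, ∫₀ᵃ x⁴(1 − x/a)² dx = a⁵/105.
Normalization: ∫|φ|² dx = 0.80000.
⟨x⟩ = 0.0000 and ⟨x²⟩ = 0.14400.
(Δx)² = 0.14400 − (0.0000)² = 0.14400.

0.144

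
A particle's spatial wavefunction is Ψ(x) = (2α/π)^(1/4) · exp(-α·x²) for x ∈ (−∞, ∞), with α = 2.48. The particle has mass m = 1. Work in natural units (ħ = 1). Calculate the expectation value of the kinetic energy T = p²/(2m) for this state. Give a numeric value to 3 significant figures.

T = −(ħ²/2m) d²/dx², so ⟨T⟩ = −(ħ²/2m) ∫ Ψ*·Ψ'' dx; with m = 1.
Gaussian moments: ∫x^(2j)·e^(−2αx²) dx = (2j−1)!!/(4α)^j · √(π/(2α)), odd powers integrate to 0; here √(π/(2α)) = 0.79586. Derivatives: d/dx e^(−αx²) = −2αx·e^(−αx²), d²/dx² e^(−αx²) = (4α²x² − 2α)·e^(−αx²).
⟨T⟩ = 1.2400.

1.24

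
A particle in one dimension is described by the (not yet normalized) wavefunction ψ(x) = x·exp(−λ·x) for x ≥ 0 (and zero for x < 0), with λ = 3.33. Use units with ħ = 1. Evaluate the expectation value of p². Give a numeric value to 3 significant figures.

11.1

p² ψ = −ħ² d²ψ/dx²; ⟨p²⟩ = −ħ² ∫ ψ*·ψ'' dx / ∫|ψ|² dx.
Differentiate x·exp(−λ·x) with the product rule; every integrand then reduces to terms xʲ·e^(−2λx) on [0, ∞), with ∫₀^∞ xʲ·e^(−2λx) dx = j!/(2λ)^(j+1).
State is unnormalized: ∫|ψ|² dx = 0.0067703, and ∫ψ*·(−ħ² ψ'') dx = 0.075075, so ⟨p²⟩ = 0.075075 / 0.0067703.
⟨p²⟩ = 11.089.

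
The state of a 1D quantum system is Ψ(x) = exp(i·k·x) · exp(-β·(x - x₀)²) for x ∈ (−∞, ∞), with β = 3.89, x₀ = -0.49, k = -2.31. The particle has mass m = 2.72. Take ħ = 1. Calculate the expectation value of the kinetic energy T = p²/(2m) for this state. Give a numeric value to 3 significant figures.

1.70

T = −(ħ²/2m) d²/dx², so ⟨T⟩ = −(ħ²/2m) ∫ Ψ*·Ψ'' dx / ∫|Ψ|² dx; with m = 2.72.
Gaussian moments (u = x − x₀): ∫u^(2j)·e^(−2βu²) du = (2j−1)!!/(4β)^j · √(π/(2β)), odd powers integrate to 0; here √(π/(2β)) = 0.63546. Derivatives: Ψ′ = (ik − 2βu)·Ψ, Ψ″ = ((ik − 2βu)² − 2β)·Ψ; the odd-in-u pieces drop out.
State is unnormalized: ∫|Ψ|² dx = 0.63546, and ∫Ψ*·(−ħ²/2m · Ψ'') dx = 1.0777, so ⟨T⟩ = 1.0777 / 0.63546.
⟨T⟩ = 1.6960.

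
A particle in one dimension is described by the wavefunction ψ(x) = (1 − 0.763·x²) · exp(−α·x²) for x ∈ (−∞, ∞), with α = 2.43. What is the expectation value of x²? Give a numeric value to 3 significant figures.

0.0742

⟨x²⟩ = ∫ x²·|ψ|² dx / ∫|ψ|² dx (integrals over the domain).
Expand each integrand as polynomial × e^(−2αx²) and use ∫x^(2j)·e^(−2αx²) dx = (2j−1)!!/(4α)^j · √(π/(2α)), odd powers → 0; here √(π/(2α)) = 0.80400.
State is unnormalized: ∫|ψ|² dx = 0.69264, and ∫ψ*·x²·ψ dx = 0.051403, so ⟨x²⟩ = 0.051403 / 0.69264.
⟨x²⟩ = 0.074214.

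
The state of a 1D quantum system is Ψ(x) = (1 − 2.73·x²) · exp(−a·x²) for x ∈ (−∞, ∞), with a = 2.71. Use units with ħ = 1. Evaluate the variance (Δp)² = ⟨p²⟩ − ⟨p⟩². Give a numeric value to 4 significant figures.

Compute ⟨p⟩ and ⟨p²⟩ separately; (Δp)² = ⟨p²⟩ − ⟨p⟩².
Expand each integrand as polynomial × e^(−2ax²) and use ∫x^(2j)·e^(−2ax²) dx = (2j−1)!!/(4a)^j · √(π/(2a)), odd powers → 0; here √(π/(2a)) = 0.76133. Differentiate with the product rule, d/dx e^(−ax²) = −2ax·e^(−ax²).
Normalization: ∫|Ψ|² dx = 0.52272.
⟨p⟩ = 0.0000 and ⟨p²⟩ = 7.6876.
(Δp)² = 7.6876 − (0.0000)² = 7.6876.

7.688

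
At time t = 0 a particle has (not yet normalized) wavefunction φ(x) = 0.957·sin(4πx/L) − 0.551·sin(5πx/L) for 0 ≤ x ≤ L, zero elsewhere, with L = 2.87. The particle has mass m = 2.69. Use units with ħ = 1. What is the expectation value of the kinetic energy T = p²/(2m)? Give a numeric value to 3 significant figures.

T = −(ħ²/2m) d²/dx², so ⟨T⟩ = −(ħ²/2m) ∫ φ*·φ'' dx / ∫|φ|² dx; with m = 2.69.
d²/dx² sin(jπx/L) = −(jπ/L)²·sin(jπx/L); on 0 ≤ x ≤ L, ∫sin²(jπx/L) dx = L/2 and ∫sin(jπx/L)·sin(lπx/L) dx = 0 for j ≠ l, so only diagonal terms survive in ∫|φ|² and ∫φ·φ″; ∫φ·φ′ dx = [φ²/2] between the walls = 0.
State is unnormalized: ∫|φ|² dx = 1.7499, and ∫φ*·(−ħ²/2m · φ'') dx = 7.1090, so ⟨T⟩ = 7.1090 / 1.7499.
⟨T⟩ = 4.0625.

4.06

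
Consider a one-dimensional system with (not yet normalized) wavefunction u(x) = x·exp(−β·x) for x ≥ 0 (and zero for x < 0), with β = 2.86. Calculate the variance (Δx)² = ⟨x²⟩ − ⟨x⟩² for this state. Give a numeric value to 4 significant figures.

0.09169

Compute ⟨x⟩ and ⟨x²⟩ separately, then (Δx)² = ⟨x²⟩ − ⟨x⟩².
Every integrand reduces to terms xʲ·e^(−2βx) on [0, ∞); use ∫₀^∞ xʲ·e^(−2βx) dx = j!/(2β)^(j+1).
Normalization: ∫|u|² dx = 0.010687.
⟨x⟩ = 0.52448 and ⟨x²⟩ = 0.36677.
(Δx)² = 0.36677 − (0.52448)² = 0.091692.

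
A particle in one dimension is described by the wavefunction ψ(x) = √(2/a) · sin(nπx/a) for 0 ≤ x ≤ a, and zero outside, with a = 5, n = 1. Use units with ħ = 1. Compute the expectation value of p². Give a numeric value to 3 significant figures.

0.395

p² ψ = −ħ² d²ψ/dx²; ⟨p²⟩ = −ħ² ∫ ψ*·ψ'' dx.
d/dx sin(nπx/a) = (nπ/a)·cos(nπx/a) and d²/dx² sin(nπx/a) = −(nπ/a)²·sin(nπx/a); on 0 ≤ x ≤ a, ∫sin²(nπx/a) dx = a/2 and ∫sin(nπx/a)·cos(nπx/a) dx = 0.
⟨p²⟩ = 0.39478.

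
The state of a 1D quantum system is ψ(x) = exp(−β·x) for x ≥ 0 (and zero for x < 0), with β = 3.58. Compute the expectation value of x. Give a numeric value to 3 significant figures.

⟨x⟩ = ∫ x·|ψ|² dx / ∫|ψ|² dx (integrals over the domain).
Every integrand reduces to terms xʲ·e^(−2βx) on [0, ∞); use ∫₀^∞ xʲ·e^(−2βx) dx = j!/(2β)^(j+1).
State is unnormalized: ∫|ψ|² dx = 0.13966, and ∫ψ*·x·ψ dx = 0.019506, so ⟨x⟩ = 0.019506 / 0.13966.
⟨x⟩ = 0.13966.

0.140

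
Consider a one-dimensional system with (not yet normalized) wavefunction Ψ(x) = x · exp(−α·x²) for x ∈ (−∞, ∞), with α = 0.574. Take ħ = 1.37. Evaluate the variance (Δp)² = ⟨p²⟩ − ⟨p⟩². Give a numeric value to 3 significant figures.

Compute ⟨p⟩ and ⟨p²⟩ separately; (Δp)² = ⟨p²⟩ − ⟨p⟩².
Expand each integrand as polynomial × e^(−2αx²) and use ∫x^(2j)·e^(−2αx²) dx = (2j−1)!!/(4α)^j · √(π/(2α)), odd powers → 0; here √(π/(2α)) = 1.6543. Differentiate with the product rule, d/dx e^(−αx²) = −2αx·e^(−αx²).
Normalization: ∫|Ψ|² dx = 0.72050.
⟨p⟩ = 0.0000 and ⟨p²⟩ = 3.2320.
(Δp)² = 3.2320 − (0.0000)² = 3.2320.

3.23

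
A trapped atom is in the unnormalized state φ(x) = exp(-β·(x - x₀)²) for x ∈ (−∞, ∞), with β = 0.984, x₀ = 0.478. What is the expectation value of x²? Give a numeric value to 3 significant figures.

⟨x²⟩ = ∫ x²·|φ|² dx / ∫|φ|² dx (integrals over the domain).
Gaussian moments (u = x − x₀): ∫u^(2j)·e^(−2βu²) du = (2j−1)!!/(4β)^j · √(π/(2β)), odd powers integrate to 0; here √(π/(2β)) = 1.2635.
State is unnormalized: ∫|φ|² dx = 1.2635, and ∫φ*·x²·φ dx = 0.60968, so ⟨x²⟩ = 0.60968 / 1.2635.
⟨x²⟩ = 0.48255.

0.483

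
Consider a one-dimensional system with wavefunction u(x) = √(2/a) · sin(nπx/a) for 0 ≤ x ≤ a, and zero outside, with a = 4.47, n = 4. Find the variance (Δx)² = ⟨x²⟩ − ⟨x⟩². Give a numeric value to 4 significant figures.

1.602

Compute ⟨x⟩ and ⟨x²⟩ separately, then (Δx)² = ⟨x²⟩ − ⟨x⟩².
With sin²θ = (1 − cos2θ)/2 on 0 ≤ x ≤ a: ∫sin²(nπx/a) dx = a/2, ∫x·sin²(nπx/a) dx = a²/4, ∫x²·sin²(nπx/a) dx = a³·(1/6 − 1/(4n²π²)); higher powers xᵏ the same way, integrating xᵏ·cos(2nπx/a) by parts.
⟨x⟩ = 2.2350 and ⟨x²⟩ = 6.5970.
(Δx)² = 6.5970 − (2.2350)² = 1.6018.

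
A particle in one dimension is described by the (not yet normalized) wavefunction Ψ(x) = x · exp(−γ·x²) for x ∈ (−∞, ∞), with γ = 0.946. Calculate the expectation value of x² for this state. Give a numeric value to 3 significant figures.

0.793

⟨x²⟩ = ∫ x²·|Ψ|² dx / ∫|Ψ|² dx (integrals over the domain).
Expand each integrand as polynomial × e^(−2γx²) and use ∫x^(2j)·e^(−2γx²) dx = (2j−1)!!/(4γ)^j · √(π/(2γ)), odd powers → 0; here √(π/(2γ)) = 1.2886.
State is unnormalized: ∫|Ψ|² dx = 0.34054, and ∫Ψ*·x²·Ψ dx = 0.26998, so ⟨x²⟩ = 0.26998 / 0.34054.
⟨x²⟩ = 0.79281.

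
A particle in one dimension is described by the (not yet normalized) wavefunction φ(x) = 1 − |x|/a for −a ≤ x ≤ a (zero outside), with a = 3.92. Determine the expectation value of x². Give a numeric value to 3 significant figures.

⟨x²⟩ = ∫ x²·|φ|² dx / ∫|φ|² dx (integrals over the domain).
φ is even, so ∫ over [−a, a] = 2∫₀ᵃ with φ = 1 − x/a there: ∫₀ᵃ (1 − x/a)² dx = a/3, ∫₀ᵃ x²(1 − x/a)² dx = a³/30, ∫₀ᵃ x⁴(1 − x/a)² dx = a⁵/105.
State is unnormalized: ∫|φ|² dx = 2.6133, and ∫φ*·x²·φ dx = 4.0158, so ⟨x²⟩ = 4.0158 / 2.6133.
⟨x²⟩ = 1.5366.

1.54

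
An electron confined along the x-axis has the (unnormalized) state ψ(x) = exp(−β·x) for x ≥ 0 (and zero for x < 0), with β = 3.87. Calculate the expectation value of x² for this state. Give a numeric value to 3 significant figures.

0.0334

⟨x²⟩ = ∫ x²·|ψ|² dx / ∫|ψ|² dx (integrals over the domain).
Every integrand reduces to terms xʲ·e^(−2βx) on [0, ∞); use ∫₀^∞ xʲ·e^(−2βx) dx = j!/(2β)^(j+1).
State is unnormalized: ∫|ψ|² dx = 0.12920, and ∫ψ*·x²·ψ dx = 0.0043133, so ⟨x²⟩ = 0.0043133 / 0.12920.
⟨x²⟩ = 0.033385.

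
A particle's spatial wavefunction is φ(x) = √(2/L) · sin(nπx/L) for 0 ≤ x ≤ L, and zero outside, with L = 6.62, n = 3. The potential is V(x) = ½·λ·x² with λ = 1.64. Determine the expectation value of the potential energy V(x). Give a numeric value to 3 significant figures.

⟨V⟩ = ∫ V(x)·|φ|² dx.
With sin²θ = (1 − cos2θ)/2 on 0 ≤ x ≤ L: ∫sin²(nπx/L) dx = L/2, ∫x·sin²(nπx/L) dx = L²/4, ∫x²·sin²(nπx/L) dx = L³·(1/6 − 1/(4n²π²)); higher powers xᵏ the same way, integrating xᵏ·cos(2nπx/L) by parts.
⟨V⟩ = 11.776.

11.8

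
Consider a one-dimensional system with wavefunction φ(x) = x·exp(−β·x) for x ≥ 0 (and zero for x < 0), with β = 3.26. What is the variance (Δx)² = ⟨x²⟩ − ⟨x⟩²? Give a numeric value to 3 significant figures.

Compute ⟨x⟩ and ⟨x²⟩ separately, then (Δx)² = ⟨x²⟩ − ⟨x⟩².
Every integrand reduces to terms xʲ·e^(−2βx) on [0, ∞); use ∫₀^∞ xʲ·e^(−2βx) dx = j!/(2β)^(j+1).
Normalization: ∫|φ|² dx = 0.0072158.
⟨x⟩ = 0.46012 and ⟨x²⟩ = 0.28228.
(Δx)² = 0.28228 − (0.46012)² = 0.070571.

0.0706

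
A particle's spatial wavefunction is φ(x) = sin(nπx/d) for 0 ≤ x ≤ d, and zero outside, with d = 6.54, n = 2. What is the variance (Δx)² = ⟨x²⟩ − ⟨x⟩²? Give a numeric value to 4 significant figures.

Compute ⟨x⟩ and ⟨x²⟩ separately, then (Δx)² = ⟨x²⟩ − ⟨x⟩².
With sin²θ = (1 − cos2θ)/2 on 0 ≤ x ≤ d: ∫sin²(nπx/d) dx = d/2, ∫x·sin²(nπx/d) dx = d²/4, ∫x²·sin²(nπx/d) dx = d³·(1/6 − 1/(4n²π²)); higher powers xᵏ the same way, integrating xᵏ·cos(2nπx/d) by parts.
Normalization: ∫|φ|² dx = 3.2700.
⟨x⟩ = 3.2700 and ⟨x²⟩ = 13.715.
(Δx)² = 13.715 − (3.2700)² = 3.0226.

3.023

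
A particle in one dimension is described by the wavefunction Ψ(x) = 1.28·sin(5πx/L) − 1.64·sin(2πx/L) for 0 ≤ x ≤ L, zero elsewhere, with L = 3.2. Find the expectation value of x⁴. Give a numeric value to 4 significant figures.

⟨x⁴⟩ = ∫ x⁴·|Ψ|² dx / ∫|Ψ|² dx (integrals over the domain).
On 0 ≤ x ≤ L (j ≠ l): ∫sin²(jπx/L) dx = L/2, ∫sin(jπx/L)·sin(lπx/L) dx = 0; diagonal moments ∫x·sin²(jπx/L) dx = L²/4, ∫x²·sin²(jπx/L) dx = L³·(1/6 − 1/(4j²π²)); cross terms ∫x·sin(jπx/L)·sin(lπx/L) dx = 0 for j + l even and −4jlL²/(π²(j² − l²)²) for j + l odd, ∫x²·sin(jπx/L)·sin(lπx/L) dx = (−1)^(j+l)·4jlL³/(π²(j² − l²)²); higher powers the same way via product-to-sum and parts.
State is unnormalized: ∫|Ψ|² dx = 6.9248, and ∫Ψ*·x⁴·Ψ dx = 156.94, so ⟨x⁴⟩ = 156.94 / 6.9248.
⟨x⁴⟩ = 22.664.

22.66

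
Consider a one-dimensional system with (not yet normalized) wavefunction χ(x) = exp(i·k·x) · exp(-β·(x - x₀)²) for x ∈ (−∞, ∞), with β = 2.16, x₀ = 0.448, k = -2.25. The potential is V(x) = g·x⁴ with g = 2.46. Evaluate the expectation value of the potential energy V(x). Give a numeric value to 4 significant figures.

0.5408

⟨V⟩ = ∫ V(x)·|χ|² dx / ∫|χ|² dx.
Gaussian moments (u = x − x₀): ∫u^(2j)·e^(−2βu²) du = (2j−1)!!/(4β)^j · √(π/(2β)), odd powers integrate to 0; here √(π/(2β)) = 0.85277.
State is unnormalized: ∫|χ|² dx = 0.85277, and ∫χ*·V(x)·χ dx = 0.46120, so ⟨V⟩ = 0.46120 / 0.85277.
⟨V⟩ = 0.54083.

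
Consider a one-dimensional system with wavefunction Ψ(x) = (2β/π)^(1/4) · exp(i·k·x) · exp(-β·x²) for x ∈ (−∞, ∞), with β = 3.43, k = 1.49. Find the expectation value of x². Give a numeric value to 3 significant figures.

0.0729

⟨x²⟩ = ∫ x²·|Ψ|² dx (integrals over the domain).
Gaussian moments: ∫x^(2j)·e^(−2βx²) dx = (2j−1)!!/(4β)^j · √(π/(2β)), odd powers integrate to 0; here √(π/(2β)) = 0.67673.
⟨x²⟩ = 0.072886.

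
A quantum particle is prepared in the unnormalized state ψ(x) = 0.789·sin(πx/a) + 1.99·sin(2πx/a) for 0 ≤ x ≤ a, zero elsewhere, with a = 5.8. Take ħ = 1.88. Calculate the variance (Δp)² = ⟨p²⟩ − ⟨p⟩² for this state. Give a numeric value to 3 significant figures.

Compute ⟨p⟩ and ⟨p²⟩ separately; (Δp)² = ⟨p²⟩ − ⟨p⟩².
d²/dx² sin(jπx/a) = −(jπ/a)²·sin(jπx/a); on 0 ≤ x ≤ a, ∫sin²(jπx/a) dx = a/2 and ∫sin(jπx/a)·sin(lπx/a) dx = 0 for j ≠ l, so only diagonal terms survive in ∫|ψ|² and ∫ψ·ψ″; ∫ψ·ψ′ dx = [ψ²/2] between the walls = 0.
Normalization: ∫|ψ|² dx = 13.290.
⟨p⟩ = 0.0000 and ⟨p²⟩ = 3.7252.
(Δp)² = 3.7252 − (0.0000)² = 3.7252.

3.73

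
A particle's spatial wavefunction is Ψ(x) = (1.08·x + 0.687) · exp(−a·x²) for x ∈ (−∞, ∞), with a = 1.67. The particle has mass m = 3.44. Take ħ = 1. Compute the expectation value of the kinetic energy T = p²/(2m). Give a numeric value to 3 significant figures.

T = −(ħ²/2m) d²/dx², so ⟨T⟩ = −(ħ²/2m) ∫ Ψ*·Ψ'' dx / ∫|Ψ|² dx; with m = 3.44.
Expand each integrand as polynomial × e^(−2ax²) and use ∫x^(2j)·e^(−2ax²) dx = (2j−1)!!/(4a)^j · √(π/(2a)), odd powers → 0; here √(π/(2a)) = 0.96984. Differentiate with the product rule, d/dx e^(−ax²) = −2ax·e^(−ax²).
State is unnormalized: ∫|Ψ|² dx = 0.62708, and ∫Ψ*·(−ħ²/2m · Ψ'') dx = 0.23442, so ⟨T⟩ = 0.23442 / 0.62708.
⟨T⟩ = 0.37383.

0.374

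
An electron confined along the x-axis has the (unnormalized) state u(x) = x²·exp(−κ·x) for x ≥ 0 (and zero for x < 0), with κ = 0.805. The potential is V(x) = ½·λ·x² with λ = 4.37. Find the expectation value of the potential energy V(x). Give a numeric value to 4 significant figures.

25.29

⟨V⟩ = ∫ V(x)·|u|² dx / ∫|u|² dx.
Every integrand reduces to terms xʲ·e^(−2κx) on [0, ∞); use ∫₀^∞ xʲ·e^(−2κx) dx = j!/(2κ)^(j+1).
State is unnormalized: ∫|u|² dx = 2.2186, and ∫u*·V(x)·u dx = 56.105, so ⟨V⟩ = 56.105 / 2.2186.
⟨V⟩ = 25.288.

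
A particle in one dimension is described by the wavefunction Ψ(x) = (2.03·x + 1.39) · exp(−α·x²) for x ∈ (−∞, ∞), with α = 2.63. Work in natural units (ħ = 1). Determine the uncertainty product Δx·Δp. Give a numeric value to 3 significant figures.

0.509

Δx = √(⟨x²⟩−⟨x⟩²), Δp = √(⟨p²⟩−⟨p⟩²).
Expand each integrand as polynomial × e^(−2αx²) and use ∫x^(2j)·e^(−2αx²) dx = (2j−1)!!/(4α)^j · √(π/(2α)), odd powers → 0; here √(π/(2α)) = 0.77283. Differentiate with the product rule, d/dx e^(−αx²) = −2αx·e^(−αx²).
Normalization: ∫|Ψ|² dx = 1.7959.
⟨x⟩ = 0.23085, ⟨x²⟩ = 0.12710 ⇒ Δx = 0.27169.
⟨p⟩ = 0.0000, ⟨p²⟩ = 3.5167 ⇒ Δp = 1.8753.
Δx·Δp = 0.50949.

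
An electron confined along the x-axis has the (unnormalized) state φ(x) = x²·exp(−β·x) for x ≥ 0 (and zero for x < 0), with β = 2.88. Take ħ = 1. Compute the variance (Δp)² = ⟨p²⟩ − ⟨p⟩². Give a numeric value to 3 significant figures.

2.76

Compute ⟨p⟩ and ⟨p²⟩ separately; (Δp)² = ⟨p²⟩ − ⟨p⟩².
Differentiate x²·exp(−β·x) with the product rule; every integrand then reduces to terms xʲ·e^(−2βx) on [0, ∞), with ∫₀^∞ xʲ·e^(−2βx) dx = j!/(2β)^(j+1).
Normalization: ∫|φ|² dx = 0.0037853.
⟨p⟩ = 0.0000 and ⟨p²⟩ = 2.7648.
(Δp)² = 2.7648 − (0.0000)² = 2.7648.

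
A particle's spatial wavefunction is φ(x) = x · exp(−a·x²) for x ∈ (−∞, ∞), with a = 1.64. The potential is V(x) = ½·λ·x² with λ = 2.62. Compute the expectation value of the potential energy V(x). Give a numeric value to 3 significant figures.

0.599

⟨V⟩ = ∫ V(x)·|φ|² dx / ∫|φ|² dx.
Expand each integrand as polynomial × e^(−2ax²) and use ∫x^(2j)·e^(−2ax²) dx = (2j−1)!!/(4a)^j · √(π/(2a)), odd powers → 0; here √(π/(2a)) = 0.97867.
State is unnormalized: ∫|φ|² dx = 0.14919, and ∫φ*·V(x)·φ dx = 0.089376, so ⟨V⟩ = 0.089376 / 0.14919.
⟨V⟩ = 0.59909.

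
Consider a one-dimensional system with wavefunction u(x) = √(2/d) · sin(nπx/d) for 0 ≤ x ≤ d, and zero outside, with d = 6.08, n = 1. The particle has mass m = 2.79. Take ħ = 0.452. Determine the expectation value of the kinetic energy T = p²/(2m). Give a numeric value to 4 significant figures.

T = −(ħ²/2m) d²/dx², so ⟨T⟩ = −(ħ²/2m) ∫ u*·u'' dx; with m = 2.79.
d/dx sin(nπx/d) = (nπ/d)·cos(nπx/d) and d²/dx² sin(nπx/d) = −(nπ/d)²·sin(nπx/d); on 0 ≤ x ≤ d, ∫sin²(nπx/d) dx = d/2 and ∫sin(nπx/d)·cos(nπx/d) dx = 0.
⟨T⟩ = 0.0097754.

0.009775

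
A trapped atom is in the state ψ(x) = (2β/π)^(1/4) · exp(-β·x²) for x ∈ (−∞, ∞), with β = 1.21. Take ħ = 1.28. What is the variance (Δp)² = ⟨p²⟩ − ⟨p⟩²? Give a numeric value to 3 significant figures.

Compute ⟨p⟩ and ⟨p²⟩ separately; (Δp)² = ⟨p²⟩ − ⟨p⟩².
Gaussian moments: ∫x^(2j)·e^(−2βx²) dx = (2j−1)!!/(4β)^j · √(π/(2β)), odd powers integrate to 0; here √(π/(2β)) = 1.1394. Derivatives: d/dx e^(−βx²) = −2βx·e^(−βx²), d²/dx² e^(−βx²) = (4β²x² − 2β)·e^(−βx²).
⟨p⟩ = 0.0000 and ⟨p²⟩ = 1.9825.
(Δp)² = 1.9825 − (0.0000)² = 1.9825.

1.98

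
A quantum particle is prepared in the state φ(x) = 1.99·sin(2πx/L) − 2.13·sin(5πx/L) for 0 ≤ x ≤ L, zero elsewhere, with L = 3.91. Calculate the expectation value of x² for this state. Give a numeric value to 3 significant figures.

5.27

⟨x²⟩ = ∫ x²·|φ|² dx / ∫|φ|² dx (integrals over the domain).
On 0 ≤ x ≤ L (j ≠ l): ∫sin²(jπx/L) dx = L/2, ∫sin(jπx/L)·sin(lπx/L) dx = 0; diagonal moments ∫x·sin²(jπx/L) dx = L²/4, ∫x²·sin²(jπx/L) dx = L³·(1/6 − 1/(4j²π²)); cross terms ∫x·sin(jπx/L)·sin(lπx/L) dx = 0 for j + l even and −4jlL²/(π²(j² − l²)²) for j + l odd, ∫x²·sin(jπx/L)·sin(lπx/L) dx = (−1)^(j+l)·4jlL³/(π²(j² − l²)²); higher powers the same way via product-to-sum and parts.
State is unnormalized: ∫|φ|² dx = 16.612, and ∫φ*·x²·φ dx = 87.537, so ⟨x²⟩ = 87.537 / 16.612.
⟨x²⟩ = 5.2696.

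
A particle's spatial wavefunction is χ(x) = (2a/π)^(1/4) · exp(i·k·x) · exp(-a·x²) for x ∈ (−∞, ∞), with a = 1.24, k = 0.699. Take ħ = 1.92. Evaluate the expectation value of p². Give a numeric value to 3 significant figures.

6.37

p² χ = −ħ² d²χ/dx²; ⟨p²⟩ = −ħ² ∫ χ*·χ'' dx.
Gaussian moments: ∫x^(2j)·e^(−2ax²) dx = (2j−1)!!/(4a)^j · √(π/(2a)), odd powers integrate to 0; here √(π/(2a)) = 1.1255. Derivatives: χ′ = (ik − 2ax)·χ, χ″ = ((ik − 2ax)² − 2a)·χ; the odd-in-x pieces drop out.
⟨p²⟩ = 6.3723.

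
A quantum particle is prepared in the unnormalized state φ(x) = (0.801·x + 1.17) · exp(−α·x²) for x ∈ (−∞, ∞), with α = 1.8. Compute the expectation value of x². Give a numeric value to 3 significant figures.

⟨x²⟩ = ∫ x²·|φ|² dx / ∫|φ|² dx (integrals over the domain).
Expand each integrand as polynomial × e^(−2αx²) and use ∫x^(2j)·e^(−2αx²) dx = (2j−1)!!/(4α)^j · √(π/(2α)), odd powers → 0; here √(π/(2α)) = 0.93417.
State is unnormalized: ∫|φ|² dx = 1.3620, and ∫φ*·x²·φ dx = 0.21229, so ⟨x²⟩ = 0.21229 / 1.3620.
⟨x²⟩ = 0.15587.

0.156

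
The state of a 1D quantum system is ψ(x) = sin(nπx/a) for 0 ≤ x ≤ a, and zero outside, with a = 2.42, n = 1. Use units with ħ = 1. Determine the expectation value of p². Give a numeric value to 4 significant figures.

p² ψ = −ħ² d²ψ/dx²; ⟨p²⟩ = −ħ² ∫ ψ*·ψ'' dx / ∫|ψ|² dx.
d/dx sin(nπx/a) = (nπ/a)·cos(nπx/a) and d²/dx² sin(nπx/a) = −(nπ/a)²·sin(nπx/a); on 0 ≤ x ≤ a, ∫sin²(nπx/a) dx = a/2 and ∫sin(nπx/a)·cos(nπx/a) dx = 0.
State is unnormalized: ∫|ψ|² dx = 1.2100, and ∫ψ*·(−ħ² ψ'') dx = 2.0392, so ⟨p²⟩ = 2.0392 / 1.2100.
⟨p²⟩ = 1.6853.

1.685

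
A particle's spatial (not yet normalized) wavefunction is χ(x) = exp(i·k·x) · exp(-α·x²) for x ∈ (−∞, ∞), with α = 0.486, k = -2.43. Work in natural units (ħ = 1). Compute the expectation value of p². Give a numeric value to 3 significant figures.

6.39

p² χ = −ħ² d²χ/dx²; ⟨p²⟩ = −ħ² ∫ χ*·χ'' dx / ∫|χ|² dx.
Gaussian moments: ∫x^(2j)·e^(−2αx²) dx = (2j−1)!!/(4α)^j · √(π/(2α)), odd powers integrate to 0; here √(π/(2α)) = 1.7978. Derivatives: χ′ = (ik − 2αx)·χ, χ″ = ((ik − 2αx)² − 2α)·χ; the odd-in-x pieces drop out.
State is unnormalized: ∫|χ|² dx = 1.7978, and ∫χ*·(−ħ² χ'') dx = 11.490, so ⟨p²⟩ = 11.490 / 1.7978.
⟨p²⟩ = 6.3909.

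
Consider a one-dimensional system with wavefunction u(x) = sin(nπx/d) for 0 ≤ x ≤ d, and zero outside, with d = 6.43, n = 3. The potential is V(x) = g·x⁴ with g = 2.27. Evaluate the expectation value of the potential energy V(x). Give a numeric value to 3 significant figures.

733.

⟨V⟩ = ∫ V(x)·|u|² dx / ∫|u|² dx.
With sin²θ = (1 − cos2θ)/2 on 0 ≤ x ≤ d: ∫sin²(nπx/d) dx = d/2, ∫x·sin²(nπx/d) dx = d²/4, ∫x²·sin²(nπx/d) dx = d³·(1/6 − 1/(4n²π²)); higher powers xᵏ the same way, integrating xᵏ·cos(2nπx/d) by parts.
State is unnormalized: ∫|u|² dx = 3.2150, and ∫u*·V(x)·u dx = 2357.0, so ⟨V⟩ = 2357.0 / 3.2150.
⟨V⟩ = 733.12.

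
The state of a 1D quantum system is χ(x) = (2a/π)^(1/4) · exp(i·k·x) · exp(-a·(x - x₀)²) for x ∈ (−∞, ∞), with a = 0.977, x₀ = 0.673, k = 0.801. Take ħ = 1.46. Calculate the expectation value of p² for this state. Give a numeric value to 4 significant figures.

3.450

p² χ = −ħ² d²χ/dx²; ⟨p²⟩ = −ħ² ∫ χ*·χ'' dx.
Gaussian moments (u = x − x₀): ∫u^(2j)·e^(−2au²) du = (2j−1)!!/(4a)^j · √(π/(2a)), odd powers integrate to 0; here √(π/(2a)) = 1.2680. Derivatives: χ′ = (ik − 2au)·χ, χ″ = ((ik − 2au)² − 2a)·χ; the odd-in-u pieces drop out.
⟨p²⟩ = 3.4502.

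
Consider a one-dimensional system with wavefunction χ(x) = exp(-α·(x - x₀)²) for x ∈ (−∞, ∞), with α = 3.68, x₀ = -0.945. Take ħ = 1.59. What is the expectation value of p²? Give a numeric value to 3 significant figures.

p² χ = −ħ² d²χ/dx²; ⟨p²⟩ = −ħ² ∫ χ*·χ'' dx / ∫|χ|² dx.
Gaussian moments (u = x − x₀): ∫u^(2j)·e^(−2αu²) du = (2j−1)!!/(4α)^j · √(π/(2α)), odd powers integrate to 0; here √(π/(2α)) = 0.65334. Derivatives: d/dx e^(−αu²) = −2αu·e^(−αu²), d²/dx² e^(−αu²) = (4α²u² − 2α)·e^(−αu²).
State is unnormalized: ∫|χ|² dx = 0.65334, and ∫χ*·(−ħ² χ'') dx = 6.0782, so ⟨p²⟩ = 6.0782 / 0.65334.
⟨p²⟩ = 9.3034.

9.30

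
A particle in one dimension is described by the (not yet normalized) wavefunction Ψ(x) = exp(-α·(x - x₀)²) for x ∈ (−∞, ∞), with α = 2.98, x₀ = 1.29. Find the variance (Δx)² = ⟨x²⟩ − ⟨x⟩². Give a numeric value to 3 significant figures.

0.0839

Compute ⟨x⟩ and ⟨x²⟩ separately, then (Δx)² = ⟨x²⟩ − ⟨x⟩².
Gaussian moments (u = x − x₀): ∫u^(2j)·e^(−2αu²) du = (2j−1)!!/(4α)^j · √(π/(2α)), odd powers integrate to 0; here √(π/(2α)) = 0.72603.
Normalization: ∫|Ψ|² dx = 0.72603.
⟨x⟩ = 1.2900 and ⟨x²⟩ = 1.7480.
(Δx)² = 1.7480 − (1.2900)² = 0.083893.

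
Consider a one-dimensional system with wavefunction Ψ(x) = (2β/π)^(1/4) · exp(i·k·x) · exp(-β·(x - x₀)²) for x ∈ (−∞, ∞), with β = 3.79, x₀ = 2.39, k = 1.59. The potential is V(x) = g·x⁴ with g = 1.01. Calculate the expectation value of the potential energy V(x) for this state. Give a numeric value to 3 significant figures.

⟨V⟩ = ∫ V(x)·|Ψ|² dx.
Gaussian moments (u = x − x₀): ∫u^(2j)·e^(−2βu²) du = (2j−1)!!/(4β)^j · √(π/(2β)), odd powers integrate to 0; here √(π/(2β)) = 0.64378.
⟨V⟩ = 35.251.

35.3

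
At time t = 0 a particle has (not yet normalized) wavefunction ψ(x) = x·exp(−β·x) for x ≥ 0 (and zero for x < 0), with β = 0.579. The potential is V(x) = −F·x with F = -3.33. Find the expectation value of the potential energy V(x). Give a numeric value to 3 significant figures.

8.63

⟨V⟩ = ∫ V(x)·|ψ|² dx / ∫|ψ|² dx.
Every integrand reduces to terms xʲ·e^(−2βx) on [0, ∞); use ∫₀^∞ xʲ·e^(−2βx) dx = j!/(2β)^(j+1).
State is unnormalized: ∫|ψ|² dx = 1.2880, and ∫ψ*·V(x)·ψ dx = 11.111, so ⟨V⟩ = 11.111 / 1.2880.
⟨V⟩ = 8.6269.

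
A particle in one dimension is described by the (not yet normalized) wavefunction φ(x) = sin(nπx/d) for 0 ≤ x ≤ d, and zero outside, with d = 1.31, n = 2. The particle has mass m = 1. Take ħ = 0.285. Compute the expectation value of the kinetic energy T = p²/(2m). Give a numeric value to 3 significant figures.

T = −(ħ²/2m) d²/dx², so ⟨T⟩ = −(ħ²/2m) ∫ φ*·φ'' dx / ∫|φ|² dx; with m = 1.
d/dx sin(nπx/d) = (nπ/d)·cos(nπx/d) and d²/dx² sin(nπx/d) = −(nπ/d)²·sin(nπx/d); on 0 ≤ x ≤ d, ∫sin²(nπx/d) dx = d/2 and ∫sin(nπx/d)·cos(nπx/d) dx = 0.
State is unnormalized: ∫|φ|² dx = 0.65500, and ∫φ*·(−ħ²/2m · φ'') dx = 0.61195, so ⟨T⟩ = 0.61195 / 0.65500.
⟨T⟩ = 0.93428.

0.934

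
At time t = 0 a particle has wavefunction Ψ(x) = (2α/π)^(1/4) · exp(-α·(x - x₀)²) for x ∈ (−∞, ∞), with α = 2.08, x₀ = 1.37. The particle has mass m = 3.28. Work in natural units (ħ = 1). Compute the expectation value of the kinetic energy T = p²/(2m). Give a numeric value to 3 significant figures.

T = −(ħ²/2m) d²/dx², so ⟨T⟩ = −(ħ²/2m) ∫ Ψ*·Ψ'' dx; with m = 3.28.
Gaussian moments (u = x − x₀): ∫u^(2j)·e^(−2αu²) du = (2j−1)!!/(4α)^j · √(π/(2α)), odd powers integrate to 0; here √(π/(2α)) = 0.86902. Derivatives: d/dx e^(−αu²) = −2αu·e^(−αu²), d²/dx² e^(−αu²) = (4α²u² − 2α)·e^(−αu²).
⟨T⟩ = 0.31707.

0.317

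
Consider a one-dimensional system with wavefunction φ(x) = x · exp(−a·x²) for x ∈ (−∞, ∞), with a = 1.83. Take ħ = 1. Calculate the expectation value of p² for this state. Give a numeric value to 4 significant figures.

p² φ = −ħ² d²φ/dx²; ⟨p²⟩ = −ħ² ∫ φ*·φ'' dx / ∫|φ|² dx.
Expand each integrand as polynomial × e^(−2ax²) and use ∫x^(2j)·e^(−2ax²) dx = (2j−1)!!/(4a)^j · √(π/(2a)), odd powers → 0; here √(π/(2a)) = 0.92648. Differentiate with the product rule, d/dx e^(−ax²) = −2ax·e^(−ax²).
State is unnormalized: ∫|φ|² dx = 0.12657, and ∫φ*·(−ħ² φ'') dx = 0.69486, so ⟨p²⟩ = 0.69486 / 0.12657.
⟨p²⟩ = 5.4900.

5.490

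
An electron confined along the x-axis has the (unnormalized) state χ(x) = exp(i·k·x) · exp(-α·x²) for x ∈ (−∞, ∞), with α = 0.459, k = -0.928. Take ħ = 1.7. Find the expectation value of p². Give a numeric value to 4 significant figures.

3.815

p² χ = −ħ² d²χ/dx²; ⟨p²⟩ = −ħ² ∫ χ*·χ'' dx / ∫|χ|² dx.
Gaussian moments: ∫x^(2j)·e^(−2αx²) dx = (2j−1)!!/(4α)^j · √(π/(2α)), odd powers integrate to 0; here √(π/(2α)) = 1.8499. Derivatives: χ′ = (ik − 2αx)·χ, χ″ = ((ik − 2αx)² − 2α)·χ; the odd-in-x pieces drop out.
State is unnormalized: ∫|χ|² dx = 1.8499, and ∫χ*·(−ħ² χ'') dx = 7.0581, so ⟨p²⟩ = 7.0581 / 1.8499.
⟨p²⟩ = 3.8153.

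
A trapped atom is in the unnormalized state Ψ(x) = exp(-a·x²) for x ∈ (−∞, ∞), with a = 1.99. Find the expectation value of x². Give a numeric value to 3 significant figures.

0.126

⟨x²⟩ = ∫ x²·|Ψ|² dx / ∫|Ψ|² dx (integrals over the domain).
Gaussian moments: ∫x^(2j)·e^(−2ax²) dx = (2j−1)!!/(4a)^j · √(π/(2a)), odd powers integrate to 0; here √(π/(2a)) = 0.88845.
State is unnormalized: ∫|Ψ|² dx = 0.88845, and ∫Ψ*·x²·Ψ dx = 0.11161, so ⟨x²⟩ = 0.11161 / 0.88845.
⟨x²⟩ = 0.12563.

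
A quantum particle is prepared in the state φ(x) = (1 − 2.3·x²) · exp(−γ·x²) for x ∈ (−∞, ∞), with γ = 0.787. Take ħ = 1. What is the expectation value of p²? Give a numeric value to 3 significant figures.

4.28

p² φ = −ħ² d²φ/dx²; ⟨p²⟩ = −ħ² ∫ φ*·φ'' dx / ∫|φ|² dx.
Expand each integrand as polynomial × e^(−2γx²) and use ∫x^(2j)·e^(−2γx²) dx = (2j−1)!!/(4γ)^j · √(π/(2γ)), odd powers → 0; here √(π/(2γ)) = 1.4128. Differentiate with the product rule, d/dx e^(−γx²) = −2γx·e^(−γx²).
State is unnormalized: ∫|φ|² dx = 1.6108, and ∫φ*·(−ħ² φ'') dx = 6.8912, so ⟨p²⟩ = 6.8912 / 1.6108.
⟨p²⟩ = 4.2780.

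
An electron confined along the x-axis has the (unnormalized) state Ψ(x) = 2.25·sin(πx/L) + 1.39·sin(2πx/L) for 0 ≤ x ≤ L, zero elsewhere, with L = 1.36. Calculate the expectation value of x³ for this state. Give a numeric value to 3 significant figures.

0.143

⟨x³⟩ = ∫ x³·|Ψ|² dx / ∫|Ψ|² dx (integrals over the domain).
On 0 ≤ x ≤ L (j ≠ l): ∫sin²(jπx/L) dx = L/2, ∫sin(jπx/L)·sin(lπx/L) dx = 0; diagonal moments ∫x·sin²(jπx/L) dx = L²/4, ∫x²·sin²(jπx/L) dx = L³·(1/6 − 1/(4j²π²)); cross terms ∫x·sin(jπx/L)·sin(lπx/L) dx = 0 for j + l even and −4jlL²/(π²(j² − l²)²) for j + l odd, ∫x²·sin(jπx/L)·sin(lπx/L) dx = (−1)^(j+l)·4jlL³/(π²(j² − l²)²); higher powers the same way via product-to-sum and parts.
State is unnormalized: ∫|Ψ|² dx = 4.7563, and ∫Ψ*·x³·Ψ dx = 0.68122, so ⟨x³⟩ = 0.68122 / 4.7563.
⟨x³⟩ = 0.14322.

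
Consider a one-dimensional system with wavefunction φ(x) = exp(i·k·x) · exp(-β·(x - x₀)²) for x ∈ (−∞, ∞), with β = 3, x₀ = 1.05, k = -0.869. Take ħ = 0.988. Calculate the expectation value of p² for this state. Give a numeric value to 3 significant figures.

3.67

p² φ = −ħ² d²φ/dx²; ⟨p²⟩ = −ħ² ∫ φ*·φ'' dx / ∫|φ|² dx.
Gaussian moments (u = x − x₀): ∫u^(2j)·e^(−2βu²) du = (2j−1)!!/(4β)^j · √(π/(2β)), odd powers integrate to 0; here √(π/(2β)) = 0.72360. Derivatives: φ′ = (ik − 2βu)·φ, φ″ = ((ik − 2βu)² − 2β)·φ; the odd-in-u pieces drop out.
State is unnormalized: ∫|φ|² dx = 0.72360, and ∫φ*·(−ħ² φ'') dx = 2.6524, so ⟨p²⟩ = 2.6524 / 0.72360.
⟨p²⟩ = 3.6656.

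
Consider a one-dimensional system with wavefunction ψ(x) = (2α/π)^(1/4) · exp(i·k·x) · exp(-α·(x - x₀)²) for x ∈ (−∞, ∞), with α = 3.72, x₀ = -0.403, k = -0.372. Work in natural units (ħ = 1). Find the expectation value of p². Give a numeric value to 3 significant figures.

3.86

p² ψ = −ħ² d²ψ/dx²; ⟨p²⟩ = −ħ² ∫ ψ*·ψ'' dx.
Gaussian moments (u = x − x₀): ∫u^(2j)·e^(−2αu²) du = (2j−1)!!/(4α)^j · √(π/(2α)), odd powers integrate to 0; here √(π/(2α)) = 0.64981. Derivatives: ψ′ = (ik − 2αu)·ψ, ψ″ = ((ik − 2αu)² − 2α)·ψ; the odd-in-u pieces drop out.
⟨p²⟩ = 3.8584.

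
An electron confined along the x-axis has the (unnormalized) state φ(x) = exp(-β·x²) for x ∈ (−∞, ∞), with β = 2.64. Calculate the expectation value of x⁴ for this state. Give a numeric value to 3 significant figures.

0.0269

⟨x⁴⟩ = ∫ x⁴·|φ|² dx / ∫|φ|² dx (integrals over the domain).
Gaussian moments: ∫x^(2j)·e^(−2βx²) dx = (2j−1)!!/(4β)^j · √(π/(2β)), odd powers integrate to 0; here √(π/(2β)) = 0.77136.
State is unnormalized: ∫|φ|² dx = 0.77136, and ∫φ*·x⁴·φ dx = 0.020752, so ⟨x⁴⟩ = 0.020752 / 0.77136.
⟨x⁴⟩ = 0.026903.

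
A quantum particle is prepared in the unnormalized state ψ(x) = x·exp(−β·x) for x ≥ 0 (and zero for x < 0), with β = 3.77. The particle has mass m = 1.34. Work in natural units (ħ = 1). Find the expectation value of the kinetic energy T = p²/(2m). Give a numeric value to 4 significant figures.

5.303

T = −(ħ²/2m) d²/dx², so ⟨T⟩ = −(ħ²/2m) ∫ ψ*·ψ'' dx / ∫|ψ|² dx; with m = 1.34.
Differentiate x·exp(−β·x) with the product rule; every integrand then reduces to terms xʲ·e^(−2βx) on [0, ∞), with ∫₀^∞ xʲ·e^(−2βx) dx = j!/(2β)^(j+1).
State is unnormalized: ∫|ψ|² dx = 0.0046657, and ∫ψ*·(−ħ²/2m · ψ'') dx = 0.024744, so ⟨T⟩ = 0.024744 / 0.0046657.
⟨T⟩ = 5.3033.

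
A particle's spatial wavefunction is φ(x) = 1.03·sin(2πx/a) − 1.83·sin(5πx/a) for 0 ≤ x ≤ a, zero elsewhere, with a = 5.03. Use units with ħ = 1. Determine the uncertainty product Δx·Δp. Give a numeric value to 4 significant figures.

3.931

Δx = √(⟨x²⟩−⟨x⟩²), Δp = √(⟨p²⟩−⟨p⟩²).
On 0 ≤ x ≤ a (j ≠ l): ∫sin²(jπx/a) dx = a/2, ∫sin(jπx/a)·sin(lπx/a) dx = 0; diagonal moments ∫x·sin²(jπx/a) dx = a²/4, ∫x²·sin²(jπx/a) dx = a³·(1/6 − 1/(4j²π²)); cross terms ∫x·sin(jπx/a)·sin(lπx/a) dx = 0 for j + l even and −4jla²/(π²(j² − l²)²) for j + l odd, ∫x²·sin(jπx/a)·sin(lπx/a) dx = (−1)^(j+l)·4jla³/(π²(j² − l²)²); higher powers the same way via product-to-sum and parts. d²/dx² sin(jπx/a) = −(jπ/a)²·sin(jπx/a); on 0 ≤ x ≤ a, ∫sin²(jπx/a) dx = a/2 and ∫sin(jπx/a)·sin(lπx/a) dx = 0 for j ≠ l, so only diagonal terms survive in ∫|φ|² and ∫φ·φ″; ∫φ·φ′ dx = [φ²/2] between the walls = 0.
Normalization: ∫|φ|² dx = 11.091.
⟨x⟩ = 2.5940, ⟨x²⟩ = 8.7152 ⇒ Δx = 1.4093.
⟨p⟩ = 0.0000, ⟨p²⟩ = 7.7814 ⇒ Δp = 2.7895.
Δx·Δp = 3.9313.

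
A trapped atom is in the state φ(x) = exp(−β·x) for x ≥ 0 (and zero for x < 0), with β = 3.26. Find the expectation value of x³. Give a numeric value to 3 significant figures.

0.0216

⟨x³⟩ = ∫ x³·|φ|² dx / ∫|φ|² dx (integrals over the domain).
Every integrand reduces to terms xʲ·e^(−2βx) on [0, ∞); use ∫₀^∞ xʲ·e^(−2βx) dx = j!/(2β)^(j+1).
State is unnormalized: ∫|φ|² dx = 0.15337, and ∫φ*·x³·φ dx = 0.0033202, so ⟨x³⟩ = 0.0033202 / 0.15337.
⟨x³⟩ = 0.021648.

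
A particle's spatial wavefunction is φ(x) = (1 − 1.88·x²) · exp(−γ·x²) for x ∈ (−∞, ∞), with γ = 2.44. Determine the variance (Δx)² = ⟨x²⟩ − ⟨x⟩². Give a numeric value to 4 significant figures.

Compute ⟨x⟩ and ⟨x²⟩ separately, then (Δx)² = ⟨x²⟩ − ⟨x⟩².
Expand each integrand as polynomial × e^(−2γx²) and use ∫x^(2j)·e^(−2γx²) dx = (2j−1)!!/(4γ)^j · √(π/(2γ)), odd powers → 0; here √(π/(2γ)) = 0.80235.
Normalization: ∫|φ|² dx = 0.58256.
⟨x⟩ = 0.0000 and ⟨x²⟩ = 0.056561.
(Δx)² = 0.056561 − (0.0000)² = 0.056561.

0.05656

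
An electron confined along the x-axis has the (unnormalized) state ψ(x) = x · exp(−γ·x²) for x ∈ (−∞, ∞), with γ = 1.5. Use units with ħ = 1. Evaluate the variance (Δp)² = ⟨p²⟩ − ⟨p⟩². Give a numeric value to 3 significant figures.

4.50

Compute ⟨p⟩ and ⟨p²⟩ separately; (Δp)² = ⟨p²⟩ − ⟨p⟩².
Expand each integrand as polynomial × e^(−2γx²) and use ∫x^(2j)·e^(−2γx²) dx = (2j−1)!!/(4γ)^j · √(π/(2γ)), odd powers → 0; here √(π/(2γ)) = 1.0233. Differentiate with the product rule, d/dx e^(−γx²) = −2γx·e^(−γx²).
Normalization: ∫|ψ|² dx = 0.17055.
⟨p⟩ = 0.0000 and ⟨p²⟩ = 4.5000.
(Δp)² = 4.5000 − (0.0000)² = 4.5000.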